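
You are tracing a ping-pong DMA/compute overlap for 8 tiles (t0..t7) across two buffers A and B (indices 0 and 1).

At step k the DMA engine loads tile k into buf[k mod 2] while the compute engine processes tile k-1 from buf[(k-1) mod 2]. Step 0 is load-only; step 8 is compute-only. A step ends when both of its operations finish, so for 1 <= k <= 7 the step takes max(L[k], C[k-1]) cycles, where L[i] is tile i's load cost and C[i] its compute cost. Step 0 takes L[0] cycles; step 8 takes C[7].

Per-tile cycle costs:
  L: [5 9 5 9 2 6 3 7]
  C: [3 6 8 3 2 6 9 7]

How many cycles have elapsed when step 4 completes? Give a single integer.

end_cycle[4] = 32

[0] DMA t0→A (5c) ∥ CU idle ⇒ 5c, clock 5
[1] DMA t1→B (9c) ∥ CU A:t0 (3c) ⇒ 9c, clock 14
[2] DMA t2→A (5c) ∥ CU B:t1 (6c) ⇒ 6c, clock 20
[3] DMA t3→B (9c) ∥ CU A:t2 (8c) ⇒ 9c, clock 29
[4] DMA t4→A (2c) ∥ CU B:t3 (3c) ⇒ 3c, clock 32
[5] DMA t5→B (6c) ∥ CU A:t4 (2c) ⇒ 6c, clock 38
[6] DMA t6→A (3c) ∥ CU B:t5 (6c) ⇒ 6c, clock 44
[7] DMA t7→B (7c) ∥ CU A:t6 (9c) ⇒ 9c, clock 53
[8] DMA idle ∥ CU B:t7 (7c) ⇒ 7c, clock 60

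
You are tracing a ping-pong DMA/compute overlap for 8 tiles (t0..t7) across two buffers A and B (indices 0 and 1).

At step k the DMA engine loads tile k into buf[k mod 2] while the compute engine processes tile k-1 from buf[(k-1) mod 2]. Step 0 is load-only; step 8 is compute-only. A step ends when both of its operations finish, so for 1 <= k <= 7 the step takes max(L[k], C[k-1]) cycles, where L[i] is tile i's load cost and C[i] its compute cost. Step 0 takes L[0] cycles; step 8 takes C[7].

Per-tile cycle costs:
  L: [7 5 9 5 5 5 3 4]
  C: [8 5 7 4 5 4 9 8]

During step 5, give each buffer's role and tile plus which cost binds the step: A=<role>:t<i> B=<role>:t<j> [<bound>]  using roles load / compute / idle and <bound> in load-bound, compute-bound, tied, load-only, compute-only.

step 5: A=compute:t4 B=load:t5 [tied]

step 0: L[0]=7 → dur=7, Σ=7 | A=load:t0 B=idle [load-only]
step 1: L[1]=5 C[0]=8 → dur=8, Σ=15 | A=compute:t0 B=load:t1 [compute-bound]
step 2: L[2]=9 C[1]=5 → dur=9, Σ=24 | A=load:t2 B=compute:t1 [load-bound]
step 3: L[3]=5 C[2]=7 → dur=7, Σ=31 | A=compute:t2 B=load:t3 [compute-bound]
step 4: L[4]=5 C[3]=4 → dur=5, Σ=36 | A=load:t4 B=compute:t3 [load-bound]
step 5: L[5]=5 C[4]=5 → dur=5, Σ=41 | A=compute:t4 B=load:t5 [tied]
step 6: L[6]=3 C[5]=4 → dur=4, Σ=45 | A=load:t6 B=compute:t5 [compute-bound]
step 7: L[7]=4 C[6]=9 → dur=9, Σ=54 | A=compute:t6 B=load:t7 [compute-bound]
step 8: C[7]=8 → dur=8, Σ=62 | A=idle B=compute:t7 [compute-only]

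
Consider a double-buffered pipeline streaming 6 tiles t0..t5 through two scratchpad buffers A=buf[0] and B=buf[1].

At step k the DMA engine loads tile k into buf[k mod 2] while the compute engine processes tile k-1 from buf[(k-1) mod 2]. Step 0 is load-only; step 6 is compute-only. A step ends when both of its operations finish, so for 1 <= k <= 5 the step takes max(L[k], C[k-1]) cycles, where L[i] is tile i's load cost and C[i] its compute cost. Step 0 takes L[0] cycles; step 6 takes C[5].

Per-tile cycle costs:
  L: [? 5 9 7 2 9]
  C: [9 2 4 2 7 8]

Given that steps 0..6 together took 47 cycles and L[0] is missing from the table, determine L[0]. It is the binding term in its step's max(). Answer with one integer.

step 0 = dur = L[0]=? = L[0]  (unknown; binding)
step 1 = dur = max(L[1]=5, C[0]=9) = 9
step 2 = dur = max(L[2]=9, C[1]=2) = 9
step 3 = dur = max(L[3]=7, C[2]=4) = 7
step 4 = dur = max(L[4]=2, C[3]=2) = 2
step 5 = dur = max(L[5]=9, C[4]=7) = 9
step 6 = dur = C[5]=8 = 8
sum of known step durations = 44
dur[0] = total - known = 47 - 44 = 3
L[0] is the binding max in step 0, so L[0] = dur[0] = 3

L[0] = 3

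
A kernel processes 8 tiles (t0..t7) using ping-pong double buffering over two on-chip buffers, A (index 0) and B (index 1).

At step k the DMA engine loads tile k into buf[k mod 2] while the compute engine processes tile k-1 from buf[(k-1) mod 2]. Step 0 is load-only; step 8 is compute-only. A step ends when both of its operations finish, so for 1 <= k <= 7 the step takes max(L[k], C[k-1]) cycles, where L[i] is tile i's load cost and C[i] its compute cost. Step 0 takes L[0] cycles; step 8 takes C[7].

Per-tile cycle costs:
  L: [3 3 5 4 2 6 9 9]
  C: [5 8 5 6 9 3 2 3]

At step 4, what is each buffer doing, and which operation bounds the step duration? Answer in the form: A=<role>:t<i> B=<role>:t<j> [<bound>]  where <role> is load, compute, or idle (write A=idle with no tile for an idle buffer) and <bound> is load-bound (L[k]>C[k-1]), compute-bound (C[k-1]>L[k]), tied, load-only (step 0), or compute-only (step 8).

step 0: L[0]=3 → dur=3, Σ=3 | A=load:t0 B=idle [load-only]
step 1: L[1]=3 C[0]=5 → dur=5, Σ=8 | A=compute:t0 B=load:t1 [compute-bound]
step 2: L[2]=5 C[1]=8 → dur=8, Σ=16 | A=load:t2 B=compute:t1 [compute-bound]
step 3: L[3]=4 C[2]=5 → dur=5, Σ=21 | A=compute:t2 B=load:t3 [compute-bound]
step 4: L[4]=2 C[3]=6 → dur=6, Σ=27 | A=load:t4 B=compute:t3 [compute-bound]
step 5: L[5]=6 C[4]=9 → dur=9, Σ=36 | A=compute:t4 B=load:t5 [compute-bound]
step 6: L[6]=9 C[5]=3 → dur=9, Σ=45 | A=load:t6 B=compute:t5 [load-bound]
step 7: L[7]=9 C[6]=2 → dur=9, Σ=54 | A=compute:t6 B=load:t7 [load-bound]
step 8: C[7]=3 → dur=3, Σ=57 | A=idle B=compute:t7 [compute-only]

step 4: A=load:t4 B=compute:t3 [compute-bound]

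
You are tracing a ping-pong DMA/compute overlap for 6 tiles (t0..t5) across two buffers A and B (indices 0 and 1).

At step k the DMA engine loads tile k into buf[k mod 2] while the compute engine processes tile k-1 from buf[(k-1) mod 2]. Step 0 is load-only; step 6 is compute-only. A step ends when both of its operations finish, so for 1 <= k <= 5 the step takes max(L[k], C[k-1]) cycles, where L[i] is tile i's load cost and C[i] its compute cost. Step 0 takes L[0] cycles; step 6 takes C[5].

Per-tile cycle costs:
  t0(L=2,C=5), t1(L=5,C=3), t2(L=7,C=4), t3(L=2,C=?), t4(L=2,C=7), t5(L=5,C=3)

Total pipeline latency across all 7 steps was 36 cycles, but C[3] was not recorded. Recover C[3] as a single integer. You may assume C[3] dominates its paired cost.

step 0 = dur = L[0]=2 = 2
step 1 = dur = max(L[1]=5, C[0]=5) = 5
step 2 = dur = max(L[2]=7, C[1]=3) = 7
step 3 = dur = max(L[3]=2, C[2]=4) = 4
step 4 = dur = max(L[4]=2, C[3]=?) = C[3]  (unknown; binding)
step 5 = dur = max(L[5]=5, C[4]=7) = 7
step 6 = dur = C[5]=3 = 3
sum of known step durations = 28
dur[4] = total - known = 36 - 28 = 8
C[3] is the binding max in step 4, so C[3] = dur[4] = 8

C[3] = 8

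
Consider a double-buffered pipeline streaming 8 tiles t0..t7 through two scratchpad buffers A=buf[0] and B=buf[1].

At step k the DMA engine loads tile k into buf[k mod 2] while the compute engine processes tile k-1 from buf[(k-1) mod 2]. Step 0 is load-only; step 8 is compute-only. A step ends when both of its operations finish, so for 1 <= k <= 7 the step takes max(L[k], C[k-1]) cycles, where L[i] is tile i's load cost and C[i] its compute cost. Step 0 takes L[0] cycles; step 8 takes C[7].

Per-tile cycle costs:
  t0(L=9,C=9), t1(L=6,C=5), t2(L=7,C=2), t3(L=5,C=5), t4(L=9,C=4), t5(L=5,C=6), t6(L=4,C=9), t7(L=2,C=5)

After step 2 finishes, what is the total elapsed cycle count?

end_cycle[2] = 25

  0. 9=9c; end=9; A:t0 B:-
  1. max(6,9)=9c; end=18; A:t0 B:t1
  2. max(7,5)=7c; end=25; A:t2 B:t1
  3. max(5,2)=5c; end=30; A:t2 B:t3
  4. max(9,5)=9c; end=39; A:t4 B:t3
  5. max(5,4)=5c; end=44; A:t4 B:t5
  6. max(4,6)=6c; end=50; A:t6 B:t5
  7. max(2,9)=9c; end=59; A:t6 B:t7
  8. 5=5c; end=64; A:t6 B:t7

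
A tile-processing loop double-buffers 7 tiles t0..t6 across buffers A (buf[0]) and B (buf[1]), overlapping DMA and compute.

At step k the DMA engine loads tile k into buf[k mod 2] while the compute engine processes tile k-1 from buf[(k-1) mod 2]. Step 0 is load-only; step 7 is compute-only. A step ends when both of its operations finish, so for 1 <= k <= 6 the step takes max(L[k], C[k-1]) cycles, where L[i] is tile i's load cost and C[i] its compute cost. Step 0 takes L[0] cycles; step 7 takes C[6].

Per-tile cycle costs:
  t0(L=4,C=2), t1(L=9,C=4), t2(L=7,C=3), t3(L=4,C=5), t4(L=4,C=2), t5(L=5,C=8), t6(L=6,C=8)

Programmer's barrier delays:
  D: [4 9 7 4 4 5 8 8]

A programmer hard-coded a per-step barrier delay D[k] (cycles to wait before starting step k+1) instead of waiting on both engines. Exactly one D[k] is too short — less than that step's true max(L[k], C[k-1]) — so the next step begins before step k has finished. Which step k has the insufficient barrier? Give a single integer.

step 0: need L[0]=4 = 4; D[0]=4 ok
step 1: need max(L[1]=9,C[0]=2) = 9; D[1]=9 ok
step 2: need max(L[2]=7,C[1]=4) = 7; D[2]=7 ok
step 3: need max(L[3]=4,C[2]=3) = 4; D[3]=4 ok
step 4: need max(L[4]=4,C[3]=5) = 5; D[4]=4 SHORT
step 5: need max(L[5]=5,C[4]=2) = 5; D[5]=5 ok
step 6: need max(L[6]=6,C[5]=8) = 8; D[6]=8 ok
step 7: need C[6]=8 = 8; D[7]=8 ok

hazard at step 4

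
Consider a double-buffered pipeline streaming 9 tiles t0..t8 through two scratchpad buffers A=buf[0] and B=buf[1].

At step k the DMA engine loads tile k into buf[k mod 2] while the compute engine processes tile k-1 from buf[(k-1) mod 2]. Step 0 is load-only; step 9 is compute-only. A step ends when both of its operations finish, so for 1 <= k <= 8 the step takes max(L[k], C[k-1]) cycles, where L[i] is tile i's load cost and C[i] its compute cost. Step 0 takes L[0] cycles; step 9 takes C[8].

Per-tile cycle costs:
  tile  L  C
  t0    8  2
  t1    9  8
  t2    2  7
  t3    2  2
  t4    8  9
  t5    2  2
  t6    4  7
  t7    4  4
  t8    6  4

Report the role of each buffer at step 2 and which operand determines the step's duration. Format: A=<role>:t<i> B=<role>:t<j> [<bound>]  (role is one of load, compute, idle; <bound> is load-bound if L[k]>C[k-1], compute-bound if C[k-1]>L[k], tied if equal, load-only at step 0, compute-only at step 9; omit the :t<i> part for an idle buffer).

k=0 load=t0/8c comp=- wait=8 total=8
k=1 load=t1/9c comp=t0/2c wait=9 total=17
k=2 load=t2/2c comp=t1/8c wait=8 total=25
k=3 load=t3/2c comp=t2/7c wait=7 total=32
k=4 load=t4/8c comp=t3/2c wait=8 total=40
k=5 load=t5/2c comp=t4/9c wait=9 total=49
k=6 load=t6/4c comp=t5/2c wait=4 total=53
k=7 load=t7/4c comp=t6/7c wait=7 total=60
k=8 load=t8/6c comp=t7/4c wait=6 total=66
k=9 load=- comp=t8/4c wait=4 total=70

step 2: A=load:t2 B=compute:t1 [compute-bound]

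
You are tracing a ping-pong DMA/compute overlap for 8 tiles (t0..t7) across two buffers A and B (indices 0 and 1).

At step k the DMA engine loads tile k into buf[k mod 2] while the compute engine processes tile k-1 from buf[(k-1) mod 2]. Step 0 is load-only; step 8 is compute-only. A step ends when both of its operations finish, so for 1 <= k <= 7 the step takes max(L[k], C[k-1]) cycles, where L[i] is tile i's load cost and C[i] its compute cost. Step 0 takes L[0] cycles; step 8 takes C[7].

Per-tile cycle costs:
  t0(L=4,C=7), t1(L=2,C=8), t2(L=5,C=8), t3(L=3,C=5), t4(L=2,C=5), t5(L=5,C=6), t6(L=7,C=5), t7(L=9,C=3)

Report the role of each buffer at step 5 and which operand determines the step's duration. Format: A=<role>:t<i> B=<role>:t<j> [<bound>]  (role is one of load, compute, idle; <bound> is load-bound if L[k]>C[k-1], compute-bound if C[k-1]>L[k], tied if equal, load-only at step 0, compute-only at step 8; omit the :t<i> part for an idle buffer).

step 0: L[0]=4 → dur=4, Σ=4 | A=load:t0 B=idle [load-only]
step 1: L[1]=2 C[0]=7 → dur=7, Σ=11 | A=compute:t0 B=load:t1 [compute-bound]
step 2: L[2]=5 C[1]=8 → dur=8, Σ=19 | A=load:t2 B=compute:t1 [compute-bound]
step 3: L[3]=3 C[2]=8 → dur=8, Σ=27 | A=compute:t2 B=load:t3 [compute-bound]
step 4: L[4]=2 C[3]=5 → dur=5, Σ=32 | A=load:t4 B=compute:t3 [compute-bound]
step 5: L[5]=5 C[4]=5 → dur=5, Σ=37 | A=compute:t4 B=load:t5 [tied]
step 6: L[6]=7 C[5]=6 → dur=7, Σ=44 | A=load:t6 B=compute:t5 [load-bound]
step 7: L[7]=9 C[6]=5 → dur=9, Σ=53 | A=compute:t6 B=load:t7 [load-bound]
step 8: C[7]=3 → dur=3, Σ=56 | A=idle B=compute:t7 [compute-only]

step 5: A=compute:t4 B=load:t5 [tied]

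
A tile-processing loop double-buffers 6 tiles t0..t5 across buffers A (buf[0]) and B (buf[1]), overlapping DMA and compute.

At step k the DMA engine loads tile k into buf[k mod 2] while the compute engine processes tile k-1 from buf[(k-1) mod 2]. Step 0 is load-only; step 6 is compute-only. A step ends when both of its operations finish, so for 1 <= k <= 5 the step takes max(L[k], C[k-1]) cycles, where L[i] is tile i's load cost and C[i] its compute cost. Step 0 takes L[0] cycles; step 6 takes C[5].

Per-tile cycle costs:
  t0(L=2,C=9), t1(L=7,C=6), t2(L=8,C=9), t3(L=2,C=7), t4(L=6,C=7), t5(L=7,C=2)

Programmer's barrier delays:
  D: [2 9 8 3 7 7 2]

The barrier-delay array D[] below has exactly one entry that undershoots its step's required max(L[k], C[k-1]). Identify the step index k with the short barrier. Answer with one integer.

step 0: need L[0]=2 = 2; D[0]=2 ok
step 1: need max(L[1]=7,C[0]=9) = 9; D[1]=9 ok
step 2: need max(L[2]=8,C[1]=6) = 8; D[2]=8 ok
step 3: need max(L[3]=2,C[2]=9) = 9; D[3]=3 SHORT
step 4: need max(L[4]=6,C[3]=7) = 7; D[4]=7 ok
step 5: need max(L[5]=7,C[4]=7) = 7; D[5]=7 ok
step 6: need C[5]=2 = 2; D[6]=2 ok

hazard at step 3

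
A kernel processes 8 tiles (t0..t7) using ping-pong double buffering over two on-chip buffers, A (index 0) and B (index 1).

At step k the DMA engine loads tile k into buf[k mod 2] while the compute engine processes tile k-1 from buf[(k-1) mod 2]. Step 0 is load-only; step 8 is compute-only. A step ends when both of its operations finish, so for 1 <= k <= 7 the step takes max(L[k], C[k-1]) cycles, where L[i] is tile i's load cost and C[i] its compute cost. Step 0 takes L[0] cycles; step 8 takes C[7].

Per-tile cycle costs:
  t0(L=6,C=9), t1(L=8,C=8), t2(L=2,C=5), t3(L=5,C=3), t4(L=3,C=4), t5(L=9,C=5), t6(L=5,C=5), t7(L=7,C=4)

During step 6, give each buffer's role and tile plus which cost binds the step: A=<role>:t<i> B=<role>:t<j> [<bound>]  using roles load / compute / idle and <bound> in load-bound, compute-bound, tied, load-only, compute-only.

  0. 6=6c; end=6; A:t0 B:-
  1. max(8,9)=9c; end=15; A:t0 B:t1
  2. max(2,8)=8c; end=23; A:t2 B:t1
  3. max(5,5)=5c; end=28; A:t2 B:t3
  4. max(3,3)=3c; end=31; A:t4 B:t3
  5. max(9,4)=9c; end=40; A:t4 B:t5
  6. max(5,5)=5c; end=45; A:t6 B:t5
  7. max(7,5)=7c; end=52; A:t6 B:t7
  8. 4=4c; end=56; A:t6 B:t7

step 6: A=load:t6 B=compute:t5 [tied]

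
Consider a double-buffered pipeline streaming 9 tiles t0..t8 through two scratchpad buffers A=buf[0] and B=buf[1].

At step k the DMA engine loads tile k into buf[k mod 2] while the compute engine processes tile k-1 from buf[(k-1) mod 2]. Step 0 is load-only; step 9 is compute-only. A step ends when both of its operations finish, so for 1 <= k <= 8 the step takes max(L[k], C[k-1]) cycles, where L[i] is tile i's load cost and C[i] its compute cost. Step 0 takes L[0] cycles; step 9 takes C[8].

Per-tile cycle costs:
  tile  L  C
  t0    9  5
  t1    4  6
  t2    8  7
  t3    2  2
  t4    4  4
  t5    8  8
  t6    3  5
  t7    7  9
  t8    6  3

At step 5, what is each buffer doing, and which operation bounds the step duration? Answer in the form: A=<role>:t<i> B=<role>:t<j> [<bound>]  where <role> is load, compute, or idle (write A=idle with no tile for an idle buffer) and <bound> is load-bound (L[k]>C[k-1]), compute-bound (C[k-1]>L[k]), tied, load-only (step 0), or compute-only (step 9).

[0] DMA t0→A (9c) ∥ CU idle ⇒ 9c, clock 9
[1] DMA t1→B (4c) ∥ CU A:t0 (5c) ⇒ 5c, clock 14
[2] DMA t2→A (8c) ∥ CU B:t1 (6c) ⇒ 8c, clock 22
[3] DMA t3→B (2c) ∥ CU A:t2 (7c) ⇒ 7c, clock 29
[4] DMA t4→A (4c) ∥ CU B:t3 (2c) ⇒ 4c, clock 33
[5] DMA t5→B (8c) ∥ CU A:t4 (4c) ⇒ 8c, clock 41
[6] DMA t6→A (3c) ∥ CU B:t5 (8c) ⇒ 8c, clock 49
[7] DMA t7→B (7c) ∥ CU A:t6 (5c) ⇒ 7c, clock 56
[8] DMA t8→A (6c) ∥ CU B:t7 (9c) ⇒ 9c, clock 65
[9] DMA idle ∥ CU A:t8 (3c) ⇒ 3c, clock 68

step 5: A=compute:t4 B=load:t5 [load-bound]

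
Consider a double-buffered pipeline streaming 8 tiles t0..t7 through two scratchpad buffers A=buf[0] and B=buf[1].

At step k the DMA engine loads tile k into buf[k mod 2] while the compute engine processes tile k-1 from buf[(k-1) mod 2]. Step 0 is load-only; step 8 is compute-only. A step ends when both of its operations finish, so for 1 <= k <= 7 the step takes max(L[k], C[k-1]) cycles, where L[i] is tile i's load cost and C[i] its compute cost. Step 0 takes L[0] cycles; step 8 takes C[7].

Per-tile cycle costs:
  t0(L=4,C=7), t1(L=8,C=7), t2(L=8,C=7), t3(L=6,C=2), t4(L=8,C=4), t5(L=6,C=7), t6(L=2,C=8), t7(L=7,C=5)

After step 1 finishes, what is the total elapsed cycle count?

step 0: L[0]=4 → dur=4, Σ=4 | A=load:t0 B=idle [load-only]
step 1: L[1]=8 C[0]=7 → dur=8, Σ=12 | A=compute:t0 B=load:t1 [load-bound]
step 2: L[2]=8 C[1]=7 → dur=8, Σ=20 | A=load:t2 B=compute:t1 [load-bound]
step 3: L[3]=6 C[2]=7 → dur=7, Σ=27 | A=compute:t2 B=load:t3 [compute-bound]
step 4: L[4]=8 C[3]=2 → dur=8, Σ=35 | A=load:t4 B=compute:t3 [load-bound]
step 5: L[5]=6 C[4]=4 → dur=6, Σ=41 | A=compute:t4 B=load:t5 [load-bound]
step 6: L[6]=2 C[5]=7 → dur=7, Σ=48 | A=load:t6 B=compute:t5 [compute-bound]
step 7: L[7]=7 C[6]=8 → dur=8, Σ=56 | A=compute:t6 B=load:t7 [compute-bound]
step 8: C[7]=5 → dur=5, Σ=61 | A=idle B=compute:t7 [compute-only]

end_cycle[1] = 12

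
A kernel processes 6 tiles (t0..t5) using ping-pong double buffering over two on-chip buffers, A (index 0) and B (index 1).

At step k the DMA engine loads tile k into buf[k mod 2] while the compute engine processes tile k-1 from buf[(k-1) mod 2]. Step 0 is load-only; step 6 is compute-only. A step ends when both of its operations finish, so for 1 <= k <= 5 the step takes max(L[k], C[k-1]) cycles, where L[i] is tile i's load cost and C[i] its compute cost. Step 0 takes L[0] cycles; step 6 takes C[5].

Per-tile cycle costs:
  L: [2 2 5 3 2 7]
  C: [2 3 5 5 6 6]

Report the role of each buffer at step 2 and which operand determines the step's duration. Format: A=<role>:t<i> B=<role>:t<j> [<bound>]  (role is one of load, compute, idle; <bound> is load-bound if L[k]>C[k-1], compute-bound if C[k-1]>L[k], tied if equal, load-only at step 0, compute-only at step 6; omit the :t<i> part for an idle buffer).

k=0 load=t0/2c comp=- wait=2 total=2
k=1 load=t1/2c comp=t0/2c wait=2 total=4
k=2 load=t2/5c comp=t1/3c wait=5 total=9
k=3 load=t3/3c comp=t2/5c wait=5 total=14
k=4 load=t4/2c comp=t3/5c wait=5 total=19
k=5 load=t5/7c comp=t4/6c wait=7 total=26
k=6 load=- comp=t5/6c wait=6 total=32

step 2: A=load:t2 B=compute:t1 [load-bound]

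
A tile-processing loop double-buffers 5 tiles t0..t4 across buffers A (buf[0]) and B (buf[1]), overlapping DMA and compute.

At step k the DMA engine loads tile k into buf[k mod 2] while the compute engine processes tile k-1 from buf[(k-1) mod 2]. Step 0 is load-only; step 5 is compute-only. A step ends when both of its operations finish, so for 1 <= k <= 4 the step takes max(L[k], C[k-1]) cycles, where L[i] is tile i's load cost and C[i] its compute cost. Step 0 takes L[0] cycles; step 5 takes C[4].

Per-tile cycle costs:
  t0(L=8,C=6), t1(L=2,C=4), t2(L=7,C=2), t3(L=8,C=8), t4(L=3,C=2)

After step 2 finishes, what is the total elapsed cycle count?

end_cycle[2] = 21

[0] DMA t0→A (8c) ∥ CU idle ⇒ 8c, clock 8
[1] DMA t1→B (2c) ∥ CU A:t0 (6c) ⇒ 6c, clock 14
[2] DMA t2→A (7c) ∥ CU B:t1 (4c) ⇒ 7c, clock 21
[3] DMA t3→B (8c) ∥ CU A:t2 (2c) ⇒ 8c, clock 29
[4] DMA t4→A (3c) ∥ CU B:t3 (8c) ⇒ 8c, clock 37
[5] DMA idle ∥ CU A:t4 (2c) ⇒ 2c, clock 39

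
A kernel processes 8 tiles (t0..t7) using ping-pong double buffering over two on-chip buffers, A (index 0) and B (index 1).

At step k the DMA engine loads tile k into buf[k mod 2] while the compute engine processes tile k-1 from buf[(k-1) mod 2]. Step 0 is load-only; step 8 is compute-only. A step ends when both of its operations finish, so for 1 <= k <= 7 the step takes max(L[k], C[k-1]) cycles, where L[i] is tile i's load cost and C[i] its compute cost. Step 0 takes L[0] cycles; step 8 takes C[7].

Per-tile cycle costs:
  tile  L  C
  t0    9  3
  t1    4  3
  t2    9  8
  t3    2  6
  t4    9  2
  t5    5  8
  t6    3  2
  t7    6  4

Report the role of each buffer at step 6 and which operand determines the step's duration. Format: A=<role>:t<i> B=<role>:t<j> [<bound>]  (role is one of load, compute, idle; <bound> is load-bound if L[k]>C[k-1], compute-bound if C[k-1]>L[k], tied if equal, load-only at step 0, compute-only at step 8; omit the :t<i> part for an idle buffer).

step 6: A=load:t6 B=compute:t5 [compute-bound]

  0. 9=9c; end=9; A:t0 B:-
  1. max(4,3)=4c; end=13; A:t0 B:t1
  2. max(9,3)=9c; end=22; A:t2 B:t1
  3. max(2,8)=8c; end=30; A:t2 B:t3
  4. max(9,6)=9c; end=39; A:t4 B:t3
  5. max(5,2)=5c; end=44; A:t4 B:t5
  6. max(3,8)=8c; end=52; A:t6 B:t5
  7. max(6,2)=6c; end=58; A:t6 B:t7
  8. 4=4c; end=62; A:t6 B:t7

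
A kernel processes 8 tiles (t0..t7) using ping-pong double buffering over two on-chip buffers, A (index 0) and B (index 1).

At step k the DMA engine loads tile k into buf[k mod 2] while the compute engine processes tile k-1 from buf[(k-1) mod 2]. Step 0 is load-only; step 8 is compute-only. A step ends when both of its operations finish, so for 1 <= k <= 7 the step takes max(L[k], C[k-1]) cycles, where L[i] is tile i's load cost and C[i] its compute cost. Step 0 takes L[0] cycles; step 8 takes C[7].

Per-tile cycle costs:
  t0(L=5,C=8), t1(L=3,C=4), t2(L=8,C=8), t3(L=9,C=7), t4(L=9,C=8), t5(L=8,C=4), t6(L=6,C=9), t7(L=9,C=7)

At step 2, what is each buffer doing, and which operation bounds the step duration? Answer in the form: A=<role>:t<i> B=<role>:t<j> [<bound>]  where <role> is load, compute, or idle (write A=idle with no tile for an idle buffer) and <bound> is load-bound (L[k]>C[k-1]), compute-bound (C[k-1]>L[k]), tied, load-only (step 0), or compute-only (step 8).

step 2: A=load:t2 B=compute:t1 [load-bound]

k=0 load=t0/5c comp=- wait=5 total=5
k=1 load=t1/3c comp=t0/8c wait=8 total=13
k=2 load=t2/8c comp=t1/4c wait=8 total=21
k=3 load=t3/9c comp=t2/8c wait=9 total=30
k=4 load=t4/9c comp=t3/7c wait=9 total=39
k=5 load=t5/8c comp=t4/8c wait=8 total=47
k=6 load=t6/6c comp=t5/4c wait=6 total=53
k=7 load=t7/9c comp=t6/9c wait=9 total=62
k=8 load=- comp=t7/7c wait=7 total=69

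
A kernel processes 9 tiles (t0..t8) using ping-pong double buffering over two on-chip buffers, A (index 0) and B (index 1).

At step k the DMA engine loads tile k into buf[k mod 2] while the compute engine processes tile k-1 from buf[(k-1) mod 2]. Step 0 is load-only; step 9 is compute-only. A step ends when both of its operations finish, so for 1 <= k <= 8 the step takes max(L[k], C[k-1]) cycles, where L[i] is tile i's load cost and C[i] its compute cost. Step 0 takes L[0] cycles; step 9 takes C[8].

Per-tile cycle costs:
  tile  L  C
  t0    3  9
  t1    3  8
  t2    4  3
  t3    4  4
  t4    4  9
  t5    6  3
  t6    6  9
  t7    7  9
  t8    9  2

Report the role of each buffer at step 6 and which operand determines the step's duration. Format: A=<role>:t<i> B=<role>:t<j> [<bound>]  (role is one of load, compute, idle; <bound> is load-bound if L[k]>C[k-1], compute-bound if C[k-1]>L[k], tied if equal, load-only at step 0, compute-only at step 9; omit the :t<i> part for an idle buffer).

step 6: A=load:t6 B=compute:t5 [load-bound]

step 0: L[0]=3 → dur=3, Σ=3 | A=load:t0 B=idle [load-only]
step 1: L[1]=3 C[0]=9 → dur=9, Σ=12 | A=compute:t0 B=load:t1 [compute-bound]
step 2: L[2]=4 C[1]=8 → dur=8, Σ=20 | A=load:t2 B=compute:t1 [compute-bound]
step 3: L[3]=4 C[2]=3 → dur=4, Σ=24 | A=compute:t2 B=load:t3 [load-bound]
step 4: L[4]=4 C[3]=4 → dur=4, Σ=28 | A=load:t4 B=compute:t3 [tied]
step 5: L[5]=6 C[4]=9 → dur=9, Σ=37 | A=compute:t4 B=load:t5 [compute-bound]
step 6: L[6]=6 C[5]=3 → dur=6, Σ=43 | A=load:t6 B=compute:t5 [load-bound]
step 7: L[7]=7 C[6]=9 → dur=9, Σ=52 | A=compute:t6 B=load:t7 [compute-bound]
step 8: L[8]=9 C[7]=9 → dur=9, Σ=61 | A=load:t8 B=compute:t7 [tied]
step 9: C[8]=2 → dur=2, Σ=63 | A=compute:t8 B=idle [compute-only]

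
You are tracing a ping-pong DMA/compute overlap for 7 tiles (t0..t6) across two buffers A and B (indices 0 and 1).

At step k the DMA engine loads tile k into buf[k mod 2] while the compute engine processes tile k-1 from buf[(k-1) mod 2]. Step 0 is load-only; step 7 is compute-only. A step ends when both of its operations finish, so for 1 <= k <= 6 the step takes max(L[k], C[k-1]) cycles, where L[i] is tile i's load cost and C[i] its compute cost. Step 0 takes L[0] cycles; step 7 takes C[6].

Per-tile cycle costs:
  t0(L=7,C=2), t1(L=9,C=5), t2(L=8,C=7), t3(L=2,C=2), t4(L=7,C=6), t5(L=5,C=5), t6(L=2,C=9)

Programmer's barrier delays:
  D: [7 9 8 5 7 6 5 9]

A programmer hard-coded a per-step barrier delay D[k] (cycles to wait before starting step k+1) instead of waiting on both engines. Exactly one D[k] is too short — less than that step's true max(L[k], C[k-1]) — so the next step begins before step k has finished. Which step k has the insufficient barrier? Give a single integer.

[0] required=L[0]=7=7 vs D=7 ok
[1] required=max(L[1]=9,C[0]=2)=9 vs D=9 ok
[2] required=max(L[2]=8,C[1]=5)=8 vs D=8 ok
[3] required=max(L[3]=2,C[2]=7)=7 vs D=5 SHORT
[4] required=max(L[4]=7,C[3]=2)=7 vs D=7 ok
[5] required=max(L[5]=5,C[4]=6)=6 vs D=6 ok
[6] required=max(L[6]=2,C[5]=5)=5 vs D=5 ok
[7] required=C[6]=9=9 vs D=9 ok

hazard at step 3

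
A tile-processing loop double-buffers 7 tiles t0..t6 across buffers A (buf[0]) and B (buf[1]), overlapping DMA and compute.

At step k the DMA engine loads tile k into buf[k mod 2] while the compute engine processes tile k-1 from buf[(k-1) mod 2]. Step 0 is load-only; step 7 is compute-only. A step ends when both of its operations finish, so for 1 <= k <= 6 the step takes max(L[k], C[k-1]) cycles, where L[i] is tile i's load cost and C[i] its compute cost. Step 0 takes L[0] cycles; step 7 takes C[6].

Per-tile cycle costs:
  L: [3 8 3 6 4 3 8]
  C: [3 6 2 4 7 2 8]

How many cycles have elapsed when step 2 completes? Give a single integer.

k=0 load=t0/3c comp=- wait=3 total=3
k=1 load=t1/8c comp=t0/3c wait=8 total=11
k=2 load=t2/3c comp=t1/6c wait=6 total=17
k=3 load=t3/6c comp=t2/2c wait=6 total=23
k=4 load=t4/4c comp=t3/4c wait=4 total=27
k=5 load=t5/3c comp=t4/7c wait=7 total=34
k=6 load=t6/8c comp=t5/2c wait=8 total=42
k=7 load=- comp=t6/8c wait=8 total=50

end_cycle[2] = 17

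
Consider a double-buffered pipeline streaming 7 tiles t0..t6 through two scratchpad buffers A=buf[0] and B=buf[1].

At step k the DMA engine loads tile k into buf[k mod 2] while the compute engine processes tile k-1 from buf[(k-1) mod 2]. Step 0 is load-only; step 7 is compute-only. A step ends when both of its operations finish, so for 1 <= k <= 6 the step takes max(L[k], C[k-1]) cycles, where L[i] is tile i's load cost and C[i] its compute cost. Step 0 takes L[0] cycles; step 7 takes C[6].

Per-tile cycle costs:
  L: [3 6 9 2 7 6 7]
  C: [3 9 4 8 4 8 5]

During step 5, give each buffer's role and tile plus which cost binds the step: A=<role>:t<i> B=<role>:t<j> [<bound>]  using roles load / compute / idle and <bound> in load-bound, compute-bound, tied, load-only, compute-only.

step 0: L[0]=3 → dur=3, Σ=3 | A=load:t0 B=idle [load-only]
step 1: L[1]=6 C[0]=3 → dur=6, Σ=9 | A=compute:t0 B=load:t1 [load-bound]
step 2: L[2]=9 C[1]=9 → dur=9, Σ=18 | A=load:t2 B=compute:t1 [tied]
step 3: L[3]=2 C[2]=4 → dur=4, Σ=22 | A=compute:t2 B=load:t3 [compute-bound]
step 4: L[4]=7 C[3]=8 → dur=8, Σ=30 | A=load:t4 B=compute:t3 [compute-bound]
step 5: L[5]=6 C[4]=4 → dur=6, Σ=36 | A=compute:t4 B=load:t5 [load-bound]
step 6: L[6]=7 C[5]=8 → dur=8, Σ=44 | A=load:t6 B=compute:t5 [compute-bound]
step 7: C[6]=5 → dur=5, Σ=49 | A=compute:t6 B=idle [compute-only]

step 5: A=compute:t4 B=load:t5 [load-bound]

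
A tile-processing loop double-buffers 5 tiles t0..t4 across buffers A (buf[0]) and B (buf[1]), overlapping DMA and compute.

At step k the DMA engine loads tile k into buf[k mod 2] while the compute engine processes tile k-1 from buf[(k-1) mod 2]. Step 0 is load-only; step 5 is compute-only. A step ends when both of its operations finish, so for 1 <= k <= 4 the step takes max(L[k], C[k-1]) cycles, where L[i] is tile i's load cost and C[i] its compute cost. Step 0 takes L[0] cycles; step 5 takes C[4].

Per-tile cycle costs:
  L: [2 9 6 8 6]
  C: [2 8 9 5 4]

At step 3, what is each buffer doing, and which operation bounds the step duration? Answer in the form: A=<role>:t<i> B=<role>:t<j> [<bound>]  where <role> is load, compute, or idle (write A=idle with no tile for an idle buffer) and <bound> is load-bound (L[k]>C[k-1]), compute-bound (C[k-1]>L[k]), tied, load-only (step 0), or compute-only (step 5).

step 3: A=compute:t2 B=load:t3 [compute-bound]

step 0: L[0]=2 → dur=2, Σ=2 | A=load:t0 B=idle [load-only]
step 1: L[1]=9 C[0]=2 → dur=9, Σ=11 | A=compute:t0 B=load:t1 [load-bound]
step 2: L[2]=6 C[1]=8 → dur=8, Σ=19 | A=load:t2 B=compute:t1 [compute-bound]
step 3: L[3]=8 C[2]=9 → dur=9, Σ=28 | A=compute:t2 B=load:t3 [compute-bound]
step 4: L[4]=6 C[3]=5 → dur=6, Σ=34 | A=load:t4 B=compute:t3 [load-bound]
step 5: C[4]=4 → dur=4, Σ=38 | A=compute:t4 B=idle [compute-only]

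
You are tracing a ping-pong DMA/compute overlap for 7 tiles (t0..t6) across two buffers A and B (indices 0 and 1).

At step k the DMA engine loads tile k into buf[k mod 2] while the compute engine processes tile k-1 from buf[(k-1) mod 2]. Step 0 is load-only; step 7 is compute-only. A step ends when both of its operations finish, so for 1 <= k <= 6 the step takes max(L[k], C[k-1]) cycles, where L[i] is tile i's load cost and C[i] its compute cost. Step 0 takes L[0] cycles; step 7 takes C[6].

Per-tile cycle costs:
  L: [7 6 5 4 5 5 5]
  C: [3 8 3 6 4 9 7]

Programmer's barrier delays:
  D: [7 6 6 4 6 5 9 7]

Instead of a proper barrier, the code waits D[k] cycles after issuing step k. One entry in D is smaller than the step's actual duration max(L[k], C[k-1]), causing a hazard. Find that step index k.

hazard at step 2

step 0: need L[0]=7 = 7; D[0]=7 ok
step 1: need max(L[1]=6,C[0]=3) = 6; D[1]=6 ok
step 2: need max(L[2]=5,C[1]=8) = 8; D[2]=6 SHORT
step 3: need max(L[3]=4,C[2]=3) = 4; D[3]=4 ok
step 4: need max(L[4]=5,C[3]=6) = 6; D[4]=6 ok
step 5: need max(L[5]=5,C[4]=4) = 5; D[5]=5 ok
step 6: need max(L[6]=5,C[5]=9) = 9; D[6]=9 ok
step 7: need C[6]=7 = 7; D[7]=7 ok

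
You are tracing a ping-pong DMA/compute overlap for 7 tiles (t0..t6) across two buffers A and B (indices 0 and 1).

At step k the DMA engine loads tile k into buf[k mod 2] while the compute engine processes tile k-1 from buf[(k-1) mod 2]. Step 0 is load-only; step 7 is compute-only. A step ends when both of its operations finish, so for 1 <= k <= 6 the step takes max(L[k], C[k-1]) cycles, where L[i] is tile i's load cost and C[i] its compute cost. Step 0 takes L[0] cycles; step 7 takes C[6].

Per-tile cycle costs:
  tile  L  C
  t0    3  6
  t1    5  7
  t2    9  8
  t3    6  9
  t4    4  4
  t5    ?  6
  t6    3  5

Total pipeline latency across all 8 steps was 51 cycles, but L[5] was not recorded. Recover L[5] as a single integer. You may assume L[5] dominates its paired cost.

step 0 → dur = L[0]=3 = 3
step 1 → dur = max(L[1]=5, C[0]=6) = 6
step 2 → dur = max(L[2]=9, C[1]=7) = 9
step 3 → dur = max(L[3]=6, C[2]=8) = 8
step 4 → dur = max(L[4]=4, C[3]=9) = 9
step 5 → dur = max(L[5]=?, C[4]=4) = L[5]  (unknown; binding)
step 6 → dur = max(L[6]=3, C[5]=6) = 6
step 7 → dur = C[6]=5 = 5
sum of known step durations = 46
dur[5] = total - known = 51 - 46 = 5
L[5] is the binding max in step 5, so L[5] = dur[5] = 5

L[5] = 5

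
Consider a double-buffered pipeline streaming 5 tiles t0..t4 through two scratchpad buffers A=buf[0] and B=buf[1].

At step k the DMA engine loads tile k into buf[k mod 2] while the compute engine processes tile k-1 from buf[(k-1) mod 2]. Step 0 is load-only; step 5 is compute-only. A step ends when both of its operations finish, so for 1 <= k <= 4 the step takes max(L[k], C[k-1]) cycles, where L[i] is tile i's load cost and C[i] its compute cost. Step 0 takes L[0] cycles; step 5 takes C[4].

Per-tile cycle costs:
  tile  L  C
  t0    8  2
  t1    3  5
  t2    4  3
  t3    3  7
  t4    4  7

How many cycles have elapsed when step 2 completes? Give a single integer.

end_cycle[2] = 16

[0] DMA t0→A (8c) ∥ CU idle ⇒ 8c, clock 8
[1] DMA t1→B (3c) ∥ CU A:t0 (2c) ⇒ 3c, clock 11
[2] DMA t2→A (4c) ∥ CU B:t1 (5c) ⇒ 5c, clock 16
[3] DMA t3→B (3c) ∥ CU A:t2 (3c) ⇒ 3c, clock 19
[4] DMA t4→A (4c) ∥ CU B:t3 (7c) ⇒ 7c, clock 26
[5] DMA idle ∥ CU A:t4 (7c) ⇒ 7c, clock 33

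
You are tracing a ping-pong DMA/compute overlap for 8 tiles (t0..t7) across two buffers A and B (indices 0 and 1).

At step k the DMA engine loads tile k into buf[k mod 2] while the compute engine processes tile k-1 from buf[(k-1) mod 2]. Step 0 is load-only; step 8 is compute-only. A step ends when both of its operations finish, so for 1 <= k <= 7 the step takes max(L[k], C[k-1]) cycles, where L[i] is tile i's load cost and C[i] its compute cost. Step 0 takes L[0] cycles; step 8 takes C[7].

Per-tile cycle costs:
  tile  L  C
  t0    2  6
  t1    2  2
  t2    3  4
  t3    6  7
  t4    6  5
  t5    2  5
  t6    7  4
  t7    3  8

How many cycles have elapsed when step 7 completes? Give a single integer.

end_cycle[7] = 40

[0] DMA t0→A (2c) ∥ CU idle ⇒ 2c, clock 2
[1] DMA t1→B (2c) ∥ CU A:t0 (6c) ⇒ 6c, clock 8
[2] DMA t2→A (3c) ∥ CU B:t1 (2c) ⇒ 3c, clock 11
[3] DMA t3→B (6c) ∥ CU A:t2 (4c) ⇒ 6c, clock 17
[4] DMA t4→A (6c) ∥ CU B:t3 (7c) ⇒ 7c, clock 24
[5] DMA t5→B (2c) ∥ CU A:t4 (5c) ⇒ 5c, clock 29
[6] DMA t6→A (7c) ∥ CU B:t5 (5c) ⇒ 7c, clock 36
[7] DMA t7→B (3c) ∥ CU A:t6 (4c) ⇒ 4c, clock 40
[8] DMA idle ∥ CU B:t7 (8c) ⇒ 8c, clock 48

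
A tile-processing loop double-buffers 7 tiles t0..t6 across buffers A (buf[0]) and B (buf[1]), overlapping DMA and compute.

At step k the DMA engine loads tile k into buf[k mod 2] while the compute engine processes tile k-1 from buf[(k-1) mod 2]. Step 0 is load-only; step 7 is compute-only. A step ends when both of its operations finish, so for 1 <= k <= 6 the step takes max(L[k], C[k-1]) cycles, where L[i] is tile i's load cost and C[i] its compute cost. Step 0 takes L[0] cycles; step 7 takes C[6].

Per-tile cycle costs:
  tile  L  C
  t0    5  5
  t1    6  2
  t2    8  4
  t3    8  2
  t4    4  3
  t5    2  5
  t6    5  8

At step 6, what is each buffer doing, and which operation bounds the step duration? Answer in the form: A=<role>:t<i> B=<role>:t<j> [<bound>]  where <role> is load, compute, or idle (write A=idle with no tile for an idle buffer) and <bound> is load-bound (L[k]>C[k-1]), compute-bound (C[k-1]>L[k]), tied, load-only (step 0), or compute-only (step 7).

step 6: A=load:t6 B=compute:t5 [tied]

[0] DMA t0→A (5c) ∥ CU idle ⇒ 5c, clock 5
[1] DMA t1→B (6c) ∥ CU A:t0 (5c) ⇒ 6c, clock 11
[2] DMA t2→A (8c) ∥ CU B:t1 (2c) ⇒ 8c, clock 19
[3] DMA t3→B (8c) ∥ CU A:t2 (4c) ⇒ 8c, clock 27
[4] DMA t4→A (4c) ∥ CU B:t3 (2c) ⇒ 4c, clock 31
[5] DMA t5→B (2c) ∥ CU A:t4 (3c) ⇒ 3c, clock 34
[6] DMA t6→A (5c) ∥ CU B:t5 (5c) ⇒ 5c, clock 39
[7] DMA idle ∥ CU A:t6 (8c) ⇒ 8c, clock 47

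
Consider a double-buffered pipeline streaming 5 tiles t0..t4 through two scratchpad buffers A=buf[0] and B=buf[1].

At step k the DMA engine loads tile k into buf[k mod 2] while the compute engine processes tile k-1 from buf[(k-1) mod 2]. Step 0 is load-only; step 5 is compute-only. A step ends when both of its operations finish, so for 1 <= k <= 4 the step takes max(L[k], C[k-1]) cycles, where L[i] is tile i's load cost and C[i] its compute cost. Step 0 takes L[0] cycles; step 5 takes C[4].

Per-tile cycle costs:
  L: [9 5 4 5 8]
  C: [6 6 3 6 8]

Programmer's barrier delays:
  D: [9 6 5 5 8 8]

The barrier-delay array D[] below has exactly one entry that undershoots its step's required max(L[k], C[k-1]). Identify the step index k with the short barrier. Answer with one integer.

step 0: need L[0]=9 = 9; D[0]=9 ok
step 1: need max(L[1]=5,C[0]=6) = 6; D[1]=6 ok
step 2: need max(L[2]=4,C[1]=6) = 6; D[2]=5 SHORT
step 3: need max(L[3]=5,C[2]=3) = 5; D[3]=5 ok
step 4: need max(L[4]=8,C[3]=6) = 8; D[4]=8 ok
step 5: need C[4]=8 = 8; D[5]=8 ok

hazard at step 2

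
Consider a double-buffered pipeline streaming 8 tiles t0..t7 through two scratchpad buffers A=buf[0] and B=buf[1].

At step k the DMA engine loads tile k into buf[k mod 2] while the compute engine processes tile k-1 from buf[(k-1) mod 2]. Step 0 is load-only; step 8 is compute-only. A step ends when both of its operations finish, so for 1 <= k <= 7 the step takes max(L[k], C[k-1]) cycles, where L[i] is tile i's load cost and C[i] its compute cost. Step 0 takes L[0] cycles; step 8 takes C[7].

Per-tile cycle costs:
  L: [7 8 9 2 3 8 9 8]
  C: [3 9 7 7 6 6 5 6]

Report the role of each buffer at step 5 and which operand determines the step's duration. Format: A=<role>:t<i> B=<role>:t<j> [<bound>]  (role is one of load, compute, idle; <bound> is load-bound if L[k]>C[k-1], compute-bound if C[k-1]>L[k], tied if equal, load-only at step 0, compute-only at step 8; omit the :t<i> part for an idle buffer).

step 5: A=compute:t4 B=load:t5 [load-bound]

[0] DMA t0→A (7c) ∥ CU idle ⇒ 7c, clock 7
[1] DMA t1→B (8c) ∥ CU A:t0 (3c) ⇒ 8c, clock 15
[2] DMA t2→A (9c) ∥ CU B:t1 (9c) ⇒ 9c, clock 24
[3] DMA t3→B (2c) ∥ CU A:t2 (7c) ⇒ 7c, clock 31
[4] DMA t4→A (3c) ∥ CU B:t3 (7c) ⇒ 7c, clock 38
[5] DMA t5→B (8c) ∥ CU A:t4 (6c) ⇒ 8c, clock 46
[6] DMA t6→A (9c) ∥ CU B:t5 (6c) ⇒ 9c, clock 55
[7] DMA t7→B (8c) ∥ CU A:t6 (5c) ⇒ 8c, clock 63
[8] DMA idle ∥ CU B:t7 (6c) ⇒ 6c, clock 69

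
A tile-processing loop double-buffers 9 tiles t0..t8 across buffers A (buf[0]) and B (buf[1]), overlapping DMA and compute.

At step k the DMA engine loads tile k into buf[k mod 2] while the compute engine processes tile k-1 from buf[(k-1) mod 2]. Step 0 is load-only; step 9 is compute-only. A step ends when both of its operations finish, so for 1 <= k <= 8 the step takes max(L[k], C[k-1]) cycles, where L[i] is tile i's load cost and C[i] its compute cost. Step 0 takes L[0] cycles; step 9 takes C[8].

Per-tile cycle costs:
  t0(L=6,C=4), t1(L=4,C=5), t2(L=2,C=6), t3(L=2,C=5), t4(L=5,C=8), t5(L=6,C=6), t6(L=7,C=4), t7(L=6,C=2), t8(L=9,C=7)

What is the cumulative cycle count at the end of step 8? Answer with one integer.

[0] DMA t0→A (6c) ∥ CU idle ⇒ 6c, clock 6
[1] DMA t1→B (4c) ∥ CU A:t0 (4c) ⇒ 4c, clock 10
[2] DMA t2→A (2c) ∥ CU B:t1 (5c) ⇒ 5c, clock 15
[3] DMA t3→B (2c) ∥ CU A:t2 (6c) ⇒ 6c, clock 21
[4] DMA t4→A (5c) ∥ CU B:t3 (5c) ⇒ 5c, clock 26
[5] DMA t5→B (6c) ∥ CU A:t4 (8c) ⇒ 8c, clock 34
[6] DMA t6→A (7c) ∥ CU B:t5 (6c) ⇒ 7c, clock 41
[7] DMA t7→B (6c) ∥ CU A:t6 (4c) ⇒ 6c, clock 47
[8] DMA t8→A (9c) ∥ CU B:t7 (2c) ⇒ 9c, clock 56
[9] DMA idle ∥ CU A:t8 (7c) ⇒ 7c, clock 63

end_cycle[8] = 56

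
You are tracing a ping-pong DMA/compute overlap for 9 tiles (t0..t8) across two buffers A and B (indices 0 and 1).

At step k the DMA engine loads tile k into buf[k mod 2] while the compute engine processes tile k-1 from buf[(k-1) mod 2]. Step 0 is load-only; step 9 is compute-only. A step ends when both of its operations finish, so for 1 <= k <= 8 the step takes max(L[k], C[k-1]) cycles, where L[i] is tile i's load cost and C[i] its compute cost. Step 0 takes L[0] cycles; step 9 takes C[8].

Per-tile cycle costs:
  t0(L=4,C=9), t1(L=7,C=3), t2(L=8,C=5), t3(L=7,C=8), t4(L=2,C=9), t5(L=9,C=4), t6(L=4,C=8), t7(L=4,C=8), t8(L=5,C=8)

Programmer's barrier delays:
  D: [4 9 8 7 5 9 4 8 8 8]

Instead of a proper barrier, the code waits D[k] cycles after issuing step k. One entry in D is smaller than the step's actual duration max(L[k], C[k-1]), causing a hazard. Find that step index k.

step 0: need L[0]=4 = 4; D[0]=4 ok
step 1: need max(L[1]=7,C[0]=9) = 9; D[1]=9 ok
step 2: need max(L[2]=8,C[1]=3) = 8; D[2]=8 ok
step 3: need max(L[3]=7,C[2]=5) = 7; D[3]=7 ok
step 4: need max(L[4]=2,C[3]=8) = 8; D[4]=5 SHORT
step 5: need max(L[5]=9,C[4]=9) = 9; D[5]=9 ok
step 6: need max(L[6]=4,C[5]=4) = 4; D[6]=4 ok
step 7: need max(L[7]=4,C[6]=8) = 8; D[7]=8 ok
step 8: need max(L[8]=5,C[7]=8) = 8; D[8]=8 ok
step 9: need C[8]=8 = 8; D[9]=8 ok

hazard at step 4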